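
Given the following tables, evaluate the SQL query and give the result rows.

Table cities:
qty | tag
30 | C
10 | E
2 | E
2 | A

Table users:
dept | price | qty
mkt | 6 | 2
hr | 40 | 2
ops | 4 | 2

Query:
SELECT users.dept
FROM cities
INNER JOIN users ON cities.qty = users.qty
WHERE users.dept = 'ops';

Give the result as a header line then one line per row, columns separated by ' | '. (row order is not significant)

After JOIN users (6 rows):
cities.qty | cities.tag | users.dept | users.price | users.qty
2 | E | mkt | 6 | 2
2 | E | hr | 40 | 2
2 | E | ops | 4 | 2
2 | A | mkt | 6 | 2
2 | A | hr | 40 | 2
2 | A | ops | 4 | 2
After WHERE (2 rows):
cities.qty | cities.tag | users.dept | users.price | users.qty
2 | E | ops | 4 | 2
2 | A | ops | 4 | 2
After SELECT (2 rows):
users.dept
ops
ops

== RESULT ==
users.dept
ops
ops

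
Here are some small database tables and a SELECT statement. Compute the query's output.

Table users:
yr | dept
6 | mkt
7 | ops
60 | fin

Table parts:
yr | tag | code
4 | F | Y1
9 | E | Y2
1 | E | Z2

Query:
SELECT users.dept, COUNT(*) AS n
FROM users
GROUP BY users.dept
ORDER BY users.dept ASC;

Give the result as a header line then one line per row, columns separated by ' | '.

After GROUP BY (3 rows):
users.dept | n
mkt | 1
ops | 1
fin | 1
After ORDER BY (3 rows):
users.dept | n
fin | 1
mkt | 1
ops | 1

== RESULT ==
users.dept | n
fin | 1
mkt | 1
ops | 1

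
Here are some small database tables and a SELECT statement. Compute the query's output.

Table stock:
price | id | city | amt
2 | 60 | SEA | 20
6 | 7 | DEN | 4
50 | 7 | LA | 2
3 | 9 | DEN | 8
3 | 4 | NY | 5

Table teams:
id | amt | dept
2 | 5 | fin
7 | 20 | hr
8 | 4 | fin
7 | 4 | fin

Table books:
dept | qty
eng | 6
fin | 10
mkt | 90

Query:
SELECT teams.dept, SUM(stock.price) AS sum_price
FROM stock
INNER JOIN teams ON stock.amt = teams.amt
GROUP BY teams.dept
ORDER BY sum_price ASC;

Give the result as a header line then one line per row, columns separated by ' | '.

== RESULT ==
teams.dept | sum_price
hr | 2
fin | 15

Derivation:
After JOIN teams (4 rows):
stock.price | stock.id | stock.city | stock.amt | teams.id | teams.amt | teams.dept
2 | 60 | SEA | 20 | 7 | 20 | hr
6 | 7 | DEN | 4 | 8 | 4 | fin
6 | 7 | DEN | 4 | 7 | 4 | fin
3 | 4 | NY | 5 | 2 | 5 | fin
After GROUP BY (2 rows):
teams.dept | sum_price
hr | 2
fin | 15
After ORDER BY (2 rows):
teams.dept | sum_price
hr | 2
fin | 15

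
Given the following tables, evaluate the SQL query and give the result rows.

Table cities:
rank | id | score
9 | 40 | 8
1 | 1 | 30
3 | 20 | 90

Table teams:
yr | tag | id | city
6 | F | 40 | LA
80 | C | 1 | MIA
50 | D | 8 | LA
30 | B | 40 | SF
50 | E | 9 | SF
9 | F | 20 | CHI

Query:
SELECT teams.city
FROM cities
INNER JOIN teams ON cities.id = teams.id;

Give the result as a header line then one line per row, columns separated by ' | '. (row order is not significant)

== RESULT ==
teams.city
LA
SF
MIA
CHI

Derivation:
After JOIN teams (4 rows):
cities.rank | cities.id | cities.score | teams.yr | teams.tag | teams.id | teams.city
9 | 40 | 8 | 6 | F | 40 | LA
9 | 40 | 8 | 30 | B | 40 | SF
1 | 1 | 30 | 80 | C | 1 | MIA
3 | 20 | 90 | 9 | F | 20 | CHI
After SELECT (4 rows):
teams.city
LA
SF
MIA
CHI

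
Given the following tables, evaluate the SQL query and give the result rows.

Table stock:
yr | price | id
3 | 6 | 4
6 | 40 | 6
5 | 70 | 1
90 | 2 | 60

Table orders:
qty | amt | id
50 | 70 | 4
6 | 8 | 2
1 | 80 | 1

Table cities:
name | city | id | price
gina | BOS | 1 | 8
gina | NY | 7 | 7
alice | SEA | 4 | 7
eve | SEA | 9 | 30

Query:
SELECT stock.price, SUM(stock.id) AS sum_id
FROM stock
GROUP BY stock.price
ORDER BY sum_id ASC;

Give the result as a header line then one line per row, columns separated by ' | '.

After GROUP BY (4 rows):
stock.price | sum_id
6 | 4
40 | 6
70 | 1
2 | 60
After ORDER BY (4 rows):
stock.price | sum_id
70 | 1
6 | 4
40 | 6
2 | 60

== RESULT ==
stock.price | sum_id
70 | 1
6 | 4
40 | 6
2 | 60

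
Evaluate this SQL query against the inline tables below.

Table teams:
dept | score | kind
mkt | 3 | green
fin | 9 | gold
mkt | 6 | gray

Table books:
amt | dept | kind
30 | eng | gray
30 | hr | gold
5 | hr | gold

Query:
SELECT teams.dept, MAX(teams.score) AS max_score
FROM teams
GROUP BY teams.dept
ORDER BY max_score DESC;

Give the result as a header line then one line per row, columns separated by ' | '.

After GROUP BY (2 rows):
teams.dept | max_score
mkt | 6
fin | 9
After ORDER BY (2 rows):
teams.dept | max_score
fin | 9
mkt | 6

== RESULT ==
teams.dept | max_score
fin | 9
mkt | 6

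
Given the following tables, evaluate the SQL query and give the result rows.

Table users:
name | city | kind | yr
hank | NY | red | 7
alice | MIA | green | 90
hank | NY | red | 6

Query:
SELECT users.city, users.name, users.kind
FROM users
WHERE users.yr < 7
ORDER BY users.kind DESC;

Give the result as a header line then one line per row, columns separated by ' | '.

== RESULT ==
users.city | users.name | users.kind
NY | hank | red

Derivation:
After WHERE (1 rows):
users.name | users.city | users.kind | users.yr
hank | NY | red | 6
After SELECT (1 rows):
users.city | users.name | users.kind
NY | hank | red
After ORDER BY (1 rows):
users.city | users.name | users.kind
NY | hank | red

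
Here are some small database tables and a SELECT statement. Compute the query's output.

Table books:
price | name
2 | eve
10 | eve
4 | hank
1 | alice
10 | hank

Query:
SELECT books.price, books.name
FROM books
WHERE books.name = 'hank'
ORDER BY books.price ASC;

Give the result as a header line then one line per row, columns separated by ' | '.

== RESULT ==
books.price | books.name
4 | hank
10 | hank

Derivation:
After WHERE (2 rows):
books.price | books.name
4 | hank
10 | hank
After SELECT (2 rows):
books.price | books.name
4 | hank
10 | hank
After ORDER BY (2 rows):
books.price | books.name
4 | hank
10 | hank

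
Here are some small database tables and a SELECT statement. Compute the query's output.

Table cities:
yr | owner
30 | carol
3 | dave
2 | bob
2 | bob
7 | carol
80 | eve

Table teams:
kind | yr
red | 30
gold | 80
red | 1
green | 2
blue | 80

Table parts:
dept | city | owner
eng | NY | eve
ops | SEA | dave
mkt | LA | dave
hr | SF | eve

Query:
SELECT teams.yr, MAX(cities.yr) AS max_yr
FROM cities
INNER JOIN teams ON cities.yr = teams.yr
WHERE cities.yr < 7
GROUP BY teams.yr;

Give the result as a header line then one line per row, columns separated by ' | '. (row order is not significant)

== RESULT ==
teams.yr | max_yr
2 | 2

Derivation:
After JOIN teams (5 rows):
cities.yr | cities.owner | teams.kind | teams.yr
30 | carol | red | 30
2 | bob | green | 2
2 | bob | green | 2
80 | eve | gold | 80
80 | eve | blue | 80
After WHERE (2 rows):
cities.yr | cities.owner | teams.kind | teams.yr
2 | bob | green | 2
2 | bob | green | 2
After GROUP BY (1 rows):
teams.yr | max_yr
2 | 2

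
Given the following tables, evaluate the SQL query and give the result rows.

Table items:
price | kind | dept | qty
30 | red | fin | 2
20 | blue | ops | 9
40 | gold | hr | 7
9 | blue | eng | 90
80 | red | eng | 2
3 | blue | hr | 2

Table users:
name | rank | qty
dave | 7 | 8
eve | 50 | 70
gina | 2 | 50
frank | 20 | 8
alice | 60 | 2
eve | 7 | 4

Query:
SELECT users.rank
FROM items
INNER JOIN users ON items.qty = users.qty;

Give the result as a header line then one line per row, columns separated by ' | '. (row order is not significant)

== RESULT ==
users.rank
60
60
60

Derivation:
After JOIN users (3 rows):
items.price | items.kind | items.dept | items.qty | users.name | users.rank | users.qty
30 | red | fin | 2 | alice | 60 | 2
80 | red | eng | 2 | alice | 60 | 2
3 | blue | hr | 2 | alice | 60 | 2
After SELECT (3 rows):
users.rank
60
60
60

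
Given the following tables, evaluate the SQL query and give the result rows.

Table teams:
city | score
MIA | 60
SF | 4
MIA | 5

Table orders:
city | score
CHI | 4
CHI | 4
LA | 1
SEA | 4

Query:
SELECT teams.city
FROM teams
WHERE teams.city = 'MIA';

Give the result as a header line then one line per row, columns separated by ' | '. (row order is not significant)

== RESULT ==
teams.city
MIA
MIA

Derivation:
After WHERE (2 rows):
teams.city | teams.score
MIA | 60
MIA | 5
After SELECT (2 rows):
teams.city
MIA
MIA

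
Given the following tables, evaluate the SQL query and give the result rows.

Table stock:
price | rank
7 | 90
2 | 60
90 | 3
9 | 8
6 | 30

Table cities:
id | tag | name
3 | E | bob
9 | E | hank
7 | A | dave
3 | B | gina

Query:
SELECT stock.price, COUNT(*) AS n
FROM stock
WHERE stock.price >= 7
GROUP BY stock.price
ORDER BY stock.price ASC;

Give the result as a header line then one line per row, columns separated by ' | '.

== RESULT ==
stock.price | n
7 | 1
9 | 1
90 | 1

Derivation:
After WHERE (3 rows):
stock.price | stock.rank
7 | 90
90 | 3
9 | 8
After GROUP BY (3 rows):
stock.price | n
7 | 1
90 | 1
9 | 1
After ORDER BY (3 rows):
stock.price | n
7 | 1
9 | 1
90 | 1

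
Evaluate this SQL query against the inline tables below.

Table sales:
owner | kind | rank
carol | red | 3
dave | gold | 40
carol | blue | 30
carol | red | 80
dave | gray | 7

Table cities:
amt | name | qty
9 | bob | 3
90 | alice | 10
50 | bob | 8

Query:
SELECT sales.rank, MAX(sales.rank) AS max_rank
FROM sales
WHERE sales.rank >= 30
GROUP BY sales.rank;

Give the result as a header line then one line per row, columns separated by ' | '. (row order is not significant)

== RESULT ==
sales.rank | max_rank
40 | 40
30 | 30
80 | 80

Derivation:
After WHERE (3 rows):
sales.owner | sales.kind | sales.rank
dave | gold | 40
carol | blue | 30
carol | red | 80
After GROUP BY (3 rows):
sales.rank | max_rank
40 | 40
30 | 30
80 | 80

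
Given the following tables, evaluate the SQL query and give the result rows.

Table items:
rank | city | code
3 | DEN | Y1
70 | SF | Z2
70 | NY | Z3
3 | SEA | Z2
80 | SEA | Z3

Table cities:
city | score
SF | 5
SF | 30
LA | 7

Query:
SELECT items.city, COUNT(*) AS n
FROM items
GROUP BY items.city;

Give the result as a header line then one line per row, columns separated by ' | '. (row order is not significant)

== RESULT ==
items.city | n
DEN | 1
SF | 1
NY | 1
SEA | 2

Derivation:
After GROUP BY (4 rows):
items.city | n
DEN | 1
SF | 1
NY | 1
SEA | 2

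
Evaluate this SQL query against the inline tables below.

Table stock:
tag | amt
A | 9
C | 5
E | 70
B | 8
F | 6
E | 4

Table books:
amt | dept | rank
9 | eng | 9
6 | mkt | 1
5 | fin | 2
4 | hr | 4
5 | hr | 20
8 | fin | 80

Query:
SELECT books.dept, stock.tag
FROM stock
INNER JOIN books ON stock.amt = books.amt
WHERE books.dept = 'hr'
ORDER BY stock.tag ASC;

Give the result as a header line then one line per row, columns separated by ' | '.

== RESULT ==
books.dept | stock.tag
hr | C
hr | E

Derivation:
After JOIN books (6 rows):
stock.tag | stock.amt | books.amt | books.dept | books.rank
A | 9 | 9 | eng | 9
C | 5 | 5 | fin | 2
C | 5 | 5 | hr | 20
B | 8 | 8 | fin | 80
F | 6 | 6 | mkt | 1
E | 4 | 4 | hr | 4
After WHERE (2 rows):
stock.tag | stock.amt | books.amt | books.dept | books.rank
C | 5 | 5 | hr | 20
E | 4 | 4 | hr | 4
After SELECT (2 rows):
books.dept | stock.tag
hr | C
hr | E
After ORDER BY (2 rows):
books.dept | stock.tag
hr | C
hr | E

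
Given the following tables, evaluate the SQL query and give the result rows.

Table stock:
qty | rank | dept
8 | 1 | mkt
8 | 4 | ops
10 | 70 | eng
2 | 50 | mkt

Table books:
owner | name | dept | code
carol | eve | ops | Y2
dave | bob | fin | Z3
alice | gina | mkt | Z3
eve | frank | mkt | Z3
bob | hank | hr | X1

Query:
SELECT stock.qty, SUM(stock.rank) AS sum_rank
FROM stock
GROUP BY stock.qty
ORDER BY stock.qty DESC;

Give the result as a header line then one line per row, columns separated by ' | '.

== RESULT ==
stock.qty | sum_rank
10 | 70
8 | 5
2 | 50

Derivation:
After GROUP BY (3 rows):
stock.qty | sum_rank
8 | 5
10 | 70
2 | 50
After ORDER BY (3 rows):
stock.qty | sum_rank
10 | 70
8 | 5
2 | 50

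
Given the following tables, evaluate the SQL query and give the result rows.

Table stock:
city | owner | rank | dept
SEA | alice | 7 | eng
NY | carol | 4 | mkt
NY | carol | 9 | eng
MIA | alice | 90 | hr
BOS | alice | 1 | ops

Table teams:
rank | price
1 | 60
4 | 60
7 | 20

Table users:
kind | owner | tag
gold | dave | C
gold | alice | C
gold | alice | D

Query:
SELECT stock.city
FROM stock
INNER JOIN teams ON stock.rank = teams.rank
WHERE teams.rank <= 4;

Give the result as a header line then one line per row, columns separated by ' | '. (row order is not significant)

After JOIN teams (3 rows):
stock.city | stock.owner | stock.rank | stock.dept | teams.rank | teams.price
SEA | alice | 7 | eng | 7 | 20
NY | carol | 4 | mkt | 4 | 60
BOS | alice | 1 | ops | 1 | 60
After WHERE (2 rows):
stock.city | stock.owner | stock.rank | stock.dept | teams.rank | teams.price
NY | carol | 4 | mkt | 4 | 60
BOS | alice | 1 | ops | 1 | 60
After SELECT (2 rows):
stock.city
NY
BOS

== RESULT ==
stock.city
NY
BOS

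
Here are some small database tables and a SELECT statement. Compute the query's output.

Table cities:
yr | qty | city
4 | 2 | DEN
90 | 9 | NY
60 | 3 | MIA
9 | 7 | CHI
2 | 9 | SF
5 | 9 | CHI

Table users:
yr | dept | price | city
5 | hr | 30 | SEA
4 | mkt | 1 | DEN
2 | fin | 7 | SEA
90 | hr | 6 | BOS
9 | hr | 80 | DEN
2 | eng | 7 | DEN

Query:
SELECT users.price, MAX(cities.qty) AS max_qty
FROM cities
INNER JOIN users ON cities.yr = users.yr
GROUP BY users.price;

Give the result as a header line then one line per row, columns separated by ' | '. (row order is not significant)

After JOIN users (6 rows):
cities.yr | cities.qty | cities.city | users.yr | users.dept | users.price | users.city
4 | 2 | DEN | 4 | mkt | 1 | DEN
90 | 9 | NY | 90 | hr | 6 | BOS
9 | 7 | CHI | 9 | hr | 80 | DEN
2 | 9 | SF | 2 | fin | 7 | SEA
2 | 9 | SF | 2 | eng | 7 | DEN
5 | 9 | CHI | 5 | hr | 30 | SEA
After GROUP BY (5 rows):
users.price | max_qty
1 | 2
6 | 9
80 | 7
7 | 9
30 | 9

== RESULT ==
users.price | max_qty
1 | 2
6 | 9
80 | 7
7 | 9
30 | 9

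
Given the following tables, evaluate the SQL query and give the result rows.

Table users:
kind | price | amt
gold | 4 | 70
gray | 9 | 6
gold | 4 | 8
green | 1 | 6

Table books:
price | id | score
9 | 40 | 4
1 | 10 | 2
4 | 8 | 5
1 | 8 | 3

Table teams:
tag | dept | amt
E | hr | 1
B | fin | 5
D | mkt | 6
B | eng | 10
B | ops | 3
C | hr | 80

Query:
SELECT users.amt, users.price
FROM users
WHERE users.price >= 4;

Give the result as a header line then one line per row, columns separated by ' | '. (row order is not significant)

After WHERE (3 rows):
users.kind | users.price | users.amt
gold | 4 | 70
gray | 9 | 6
gold | 4 | 8
After SELECT (3 rows):
users.amt | users.price
70 | 4
6 | 9
8 | 4

== RESULT ==
users.amt | users.price
70 | 4
6 | 9
8 | 4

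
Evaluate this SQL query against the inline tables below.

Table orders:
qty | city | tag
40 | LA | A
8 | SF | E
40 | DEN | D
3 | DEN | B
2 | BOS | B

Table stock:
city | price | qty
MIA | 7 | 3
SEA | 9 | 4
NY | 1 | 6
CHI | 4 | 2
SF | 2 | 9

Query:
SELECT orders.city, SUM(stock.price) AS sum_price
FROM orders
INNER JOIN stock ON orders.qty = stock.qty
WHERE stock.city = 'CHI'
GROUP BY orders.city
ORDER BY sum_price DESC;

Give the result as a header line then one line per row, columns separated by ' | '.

After JOIN stock (2 rows):
orders.qty | orders.city | orders.tag | stock.city | stock.price | stock.qty
3 | DEN | B | MIA | 7 | 3
2 | BOS | B | CHI | 4 | 2
After WHERE (1 rows):
orders.qty | orders.city | orders.tag | stock.city | stock.price | stock.qty
2 | BOS | B | CHI | 4 | 2
After GROUP BY (1 rows):
orders.city | sum_price
BOS | 4
After ORDER BY (1 rows):
orders.city | sum_price
BOS | 4

== RESULT ==
orders.city | sum_price
BOS | 4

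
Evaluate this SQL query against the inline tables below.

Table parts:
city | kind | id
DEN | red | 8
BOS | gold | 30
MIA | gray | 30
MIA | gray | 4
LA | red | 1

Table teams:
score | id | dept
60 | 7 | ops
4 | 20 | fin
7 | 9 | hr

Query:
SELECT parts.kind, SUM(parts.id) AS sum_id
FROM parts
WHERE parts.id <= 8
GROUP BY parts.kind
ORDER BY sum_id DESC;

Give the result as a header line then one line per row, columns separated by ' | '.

After WHERE (3 rows):
parts.city | parts.kind | parts.id
DEN | red | 8
MIA | gray | 4
LA | red | 1
After GROUP BY (2 rows):
parts.kind | sum_id
red | 9
gray | 4
After ORDER BY (2 rows):
parts.kind | sum_id
red | 9
gray | 4

== RESULT ==
parts.kind | sum_id
red | 9
gray | 4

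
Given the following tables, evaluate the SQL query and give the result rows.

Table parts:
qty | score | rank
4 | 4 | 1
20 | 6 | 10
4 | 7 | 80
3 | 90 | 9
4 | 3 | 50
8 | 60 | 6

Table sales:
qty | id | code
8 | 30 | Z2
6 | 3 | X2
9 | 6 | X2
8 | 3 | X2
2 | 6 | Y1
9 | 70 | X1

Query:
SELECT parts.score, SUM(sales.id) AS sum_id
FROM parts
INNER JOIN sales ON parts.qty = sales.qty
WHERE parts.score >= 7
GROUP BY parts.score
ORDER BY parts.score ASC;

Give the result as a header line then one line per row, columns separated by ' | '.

== RESULT ==
parts.score | sum_id
60 | 33

Derivation:
After JOIN sales (2 rows):
parts.qty | parts.score | parts.rank | sales.qty | sales.id | sales.code
8 | 60 | 6 | 8 | 30 | Z2
8 | 60 | 6 | 8 | 3 | X2
After WHERE (2 rows):
parts.qty | parts.score | parts.rank | sales.qty | sales.id | sales.code
8 | 60 | 6 | 8 | 30 | Z2
8 | 60 | 6 | 8 | 3 | X2
After GROUP BY (1 rows):
parts.score | sum_id
60 | 33
After ORDER BY (1 rows):
parts.score | sum_id
60 | 33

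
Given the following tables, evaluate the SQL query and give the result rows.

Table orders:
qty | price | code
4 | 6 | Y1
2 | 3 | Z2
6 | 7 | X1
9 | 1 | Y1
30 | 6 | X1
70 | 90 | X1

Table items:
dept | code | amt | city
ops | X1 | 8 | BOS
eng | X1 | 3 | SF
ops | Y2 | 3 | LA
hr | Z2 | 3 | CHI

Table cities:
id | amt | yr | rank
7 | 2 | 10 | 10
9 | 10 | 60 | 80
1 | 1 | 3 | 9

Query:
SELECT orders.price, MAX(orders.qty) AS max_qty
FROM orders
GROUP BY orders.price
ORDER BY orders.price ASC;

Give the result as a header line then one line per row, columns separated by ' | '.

After GROUP BY (5 rows):
orders.price | max_qty
6 | 30
3 | 2
7 | 6
1 | 9
90 | 70
After ORDER BY (5 rows):
orders.price | max_qty
1 | 9
3 | 2
6 | 30
7 | 6
90 | 70

== RESULT ==
orders.price | max_qty
1 | 9
3 | 2
6 | 30
7 | 6
90 | 70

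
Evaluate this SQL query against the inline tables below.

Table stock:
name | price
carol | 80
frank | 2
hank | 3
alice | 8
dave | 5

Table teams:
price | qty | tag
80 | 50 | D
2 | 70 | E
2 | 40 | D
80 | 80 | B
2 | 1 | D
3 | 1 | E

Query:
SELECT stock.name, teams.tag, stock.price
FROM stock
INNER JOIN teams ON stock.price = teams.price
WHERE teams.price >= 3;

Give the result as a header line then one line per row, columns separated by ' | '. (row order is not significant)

After JOIN teams (6 rows):
stock.name | stock.price | teams.price | teams.qty | teams.tag
carol | 80 | 80 | 50 | D
carol | 80 | 80 | 80 | B
frank | 2 | 2 | 70 | E
frank | 2 | 2 | 40 | D
frank | 2 | 2 | 1 | D
hank | 3 | 3 | 1 | E
After WHERE (3 rows):
stock.name | stock.price | teams.price | teams.qty | teams.tag
carol | 80 | 80 | 50 | D
carol | 80 | 80 | 80 | B
hank | 3 | 3 | 1 | E
After SELECT (3 rows):
stock.name | teams.tag | stock.price
carol | D | 80
carol | B | 80
hank | E | 3

== RESULT ==
stock.name | teams.tag | stock.price
carol | D | 80
carol | B | 80
hank | E | 3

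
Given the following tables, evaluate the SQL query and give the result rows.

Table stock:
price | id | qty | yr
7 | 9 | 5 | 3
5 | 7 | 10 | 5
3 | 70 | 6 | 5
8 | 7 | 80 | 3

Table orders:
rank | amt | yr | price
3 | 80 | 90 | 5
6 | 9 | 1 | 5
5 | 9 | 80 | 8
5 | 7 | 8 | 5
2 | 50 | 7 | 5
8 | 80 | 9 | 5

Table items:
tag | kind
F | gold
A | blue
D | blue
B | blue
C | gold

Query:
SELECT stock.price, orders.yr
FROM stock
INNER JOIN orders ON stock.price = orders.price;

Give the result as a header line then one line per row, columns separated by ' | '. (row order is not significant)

== RESULT ==
stock.price | orders.yr
5 | 90
5 | 1
5 | 8
5 | 7
5 | 9
8 | 80

Derivation:
After JOIN orders (6 rows):
stock.price | stock.id | stock.qty | stock.yr | orders.rank | orders.amt | orders.yr | orders.price
5 | 7 | 10 | 5 | 3 | 80 | 90 | 5
5 | 7 | 10 | 5 | 6 | 9 | 1 | 5
5 | 7 | 10 | 5 | 5 | 7 | 8 | 5
5 | 7 | 10 | 5 | 2 | 50 | 7 | 5
5 | 7 | 10 | 5 | 8 | 80 | 9 | 5
8 | 7 | 80 | 3 | 5 | 9 | 80 | 8
After SELECT (6 rows):
stock.price | orders.yr
5 | 90
5 | 1
5 | 8
5 | 7
5 | 9
8 | 80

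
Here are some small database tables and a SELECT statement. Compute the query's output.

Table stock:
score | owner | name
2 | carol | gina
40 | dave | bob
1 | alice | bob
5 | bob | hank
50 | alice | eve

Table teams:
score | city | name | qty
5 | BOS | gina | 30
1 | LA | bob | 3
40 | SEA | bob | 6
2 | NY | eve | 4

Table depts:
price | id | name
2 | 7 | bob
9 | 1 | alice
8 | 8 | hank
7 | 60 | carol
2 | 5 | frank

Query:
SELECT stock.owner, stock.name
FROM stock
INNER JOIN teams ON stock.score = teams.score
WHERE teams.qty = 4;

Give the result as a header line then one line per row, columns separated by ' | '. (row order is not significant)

After JOIN teams (4 rows):
stock.score | stock.owner | stock.name | teams.score | teams.city | teams.name | teams.qty
2 | carol | gina | 2 | NY | eve | 4
40 | dave | bob | 40 | SEA | bob | 6
1 | alice | bob | 1 | LA | bob | 3
5 | bob | hank | 5 | BOS | gina | 30
After WHERE (1 rows):
stock.score | stock.owner | stock.name | teams.score | teams.city | teams.name | teams.qty
2 | carol | gina | 2 | NY | eve | 4
After SELECT (1 rows):
stock.owner | stock.name
carol | gina

== RESULT ==
stock.owner | stock.name
carol | gina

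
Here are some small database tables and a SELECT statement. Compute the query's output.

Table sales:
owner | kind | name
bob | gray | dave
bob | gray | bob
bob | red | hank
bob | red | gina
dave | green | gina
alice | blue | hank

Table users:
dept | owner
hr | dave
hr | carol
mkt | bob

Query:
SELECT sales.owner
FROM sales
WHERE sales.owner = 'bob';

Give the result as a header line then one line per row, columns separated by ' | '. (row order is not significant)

== RESULT ==
sales.owner
bob
bob
bob
bob

Derivation:
After WHERE (4 rows):
sales.owner | sales.kind | sales.name
bob | gray | dave
bob | gray | bob
bob | red | hank
bob | red | gina
After SELECT (4 rows):
sales.owner
bob
bob
bob
bob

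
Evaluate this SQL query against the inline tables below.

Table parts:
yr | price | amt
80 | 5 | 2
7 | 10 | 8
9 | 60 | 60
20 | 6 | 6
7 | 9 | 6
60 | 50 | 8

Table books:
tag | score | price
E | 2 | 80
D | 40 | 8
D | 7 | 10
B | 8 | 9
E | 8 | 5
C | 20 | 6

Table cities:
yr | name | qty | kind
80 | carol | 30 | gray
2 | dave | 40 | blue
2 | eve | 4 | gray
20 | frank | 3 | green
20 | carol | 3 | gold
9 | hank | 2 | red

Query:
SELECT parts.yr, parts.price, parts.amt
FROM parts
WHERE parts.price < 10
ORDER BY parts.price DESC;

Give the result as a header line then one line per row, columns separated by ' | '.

After WHERE (3 rows):
parts.yr | parts.price | parts.amt
80 | 5 | 2
20 | 6 | 6
7 | 9 | 6
After SELECT (3 rows):
parts.yr | parts.price | parts.amt
80 | 5 | 2
20 | 6 | 6
7 | 9 | 6
After ORDER BY (3 rows):
parts.yr | parts.price | parts.amt
7 | 9 | 6
20 | 6 | 6
80 | 5 | 2

== RESULT ==
parts.yr | parts.price | parts.amt
7 | 9 | 6
20 | 6 | 6
80 | 5 | 2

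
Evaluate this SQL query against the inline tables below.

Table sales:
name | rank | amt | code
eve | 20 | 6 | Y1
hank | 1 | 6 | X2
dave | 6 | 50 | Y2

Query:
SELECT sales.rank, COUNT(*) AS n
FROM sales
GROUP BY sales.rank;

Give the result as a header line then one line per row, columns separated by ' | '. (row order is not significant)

After GROUP BY (3 rows):
sales.rank | n
20 | 1
1 | 1
6 | 1

== RESULT ==
sales.rank | n
20 | 1
1 | 1
6 | 1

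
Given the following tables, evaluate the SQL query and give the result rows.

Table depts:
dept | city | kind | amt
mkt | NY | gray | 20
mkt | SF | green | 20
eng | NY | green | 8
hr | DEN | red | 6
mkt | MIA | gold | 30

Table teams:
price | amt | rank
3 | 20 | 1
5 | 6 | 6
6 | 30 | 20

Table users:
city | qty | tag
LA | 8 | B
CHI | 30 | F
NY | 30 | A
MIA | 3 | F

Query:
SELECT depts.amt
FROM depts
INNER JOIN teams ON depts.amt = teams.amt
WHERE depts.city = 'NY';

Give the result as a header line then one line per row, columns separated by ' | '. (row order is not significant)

== RESULT ==
depts.amt
20

Derivation:
After JOIN teams (4 rows):
depts.dept | depts.city | depts.kind | depts.amt | teams.price | teams.amt | teams.rank
mkt | NY | gray | 20 | 3 | 20 | 1
mkt | SF | green | 20 | 3 | 20 | 1
hr | DEN | red | 6 | 5 | 6 | 6
mkt | MIA | gold | 30 | 6 | 30 | 20
After WHERE (1 rows):
depts.dept | depts.city | depts.kind | depts.amt | teams.price | teams.amt | teams.rank
mkt | NY | gray | 20 | 3 | 20 | 1
After SELECT (1 rows):
depts.amt
20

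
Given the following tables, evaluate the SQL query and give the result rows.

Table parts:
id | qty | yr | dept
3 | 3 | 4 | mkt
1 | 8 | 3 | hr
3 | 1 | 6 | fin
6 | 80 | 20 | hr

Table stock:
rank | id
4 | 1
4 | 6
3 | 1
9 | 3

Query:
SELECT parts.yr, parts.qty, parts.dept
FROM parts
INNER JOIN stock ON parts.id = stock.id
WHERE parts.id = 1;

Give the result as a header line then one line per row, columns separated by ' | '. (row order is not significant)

After JOIN stock (5 rows):
parts.id | parts.qty | parts.yr | parts.dept | stock.rank | stock.id
3 | 3 | 4 | mkt | 9 | 3
1 | 8 | 3 | hr | 4 | 1
1 | 8 | 3 | hr | 3 | 1
3 | 1 | 6 | fin | 9 | 3
6 | 80 | 20 | hr | 4 | 6
After WHERE (2 rows):
parts.id | parts.qty | parts.yr | parts.dept | stock.rank | stock.id
1 | 8 | 3 | hr | 4 | 1
1 | 8 | 3 | hr | 3 | 1
After SELECT (2 rows):
parts.yr | parts.qty | parts.dept
3 | 8 | hr
3 | 8 | hr

== RESULT ==
parts.yr | parts.qty | parts.dept
3 | 8 | hr
3 | 8 | hr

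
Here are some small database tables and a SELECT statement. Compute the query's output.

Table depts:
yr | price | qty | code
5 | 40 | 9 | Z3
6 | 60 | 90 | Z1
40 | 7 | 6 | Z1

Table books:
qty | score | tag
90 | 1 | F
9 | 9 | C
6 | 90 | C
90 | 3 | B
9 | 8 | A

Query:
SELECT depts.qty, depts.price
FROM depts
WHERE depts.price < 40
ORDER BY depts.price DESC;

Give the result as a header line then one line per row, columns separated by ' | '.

== RESULT ==
depts.qty | depts.price
6 | 7

Derivation:
After WHERE (1 rows):
depts.yr | depts.price | depts.qty | depts.code
40 | 7 | 6 | Z1
After SELECT (1 rows):
depts.qty | depts.price
6 | 7
After ORDER BY (1 rows):
depts.qty | depts.price
6 | 7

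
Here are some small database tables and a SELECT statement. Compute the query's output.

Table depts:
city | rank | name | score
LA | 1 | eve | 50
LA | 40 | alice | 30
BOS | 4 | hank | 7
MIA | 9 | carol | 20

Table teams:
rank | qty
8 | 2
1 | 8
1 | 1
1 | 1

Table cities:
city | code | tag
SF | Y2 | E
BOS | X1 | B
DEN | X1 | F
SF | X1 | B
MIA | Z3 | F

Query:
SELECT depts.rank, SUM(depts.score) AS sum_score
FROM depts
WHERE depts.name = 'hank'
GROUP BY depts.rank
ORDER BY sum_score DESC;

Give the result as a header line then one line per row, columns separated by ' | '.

== RESULT ==
depts.rank | sum_score
4 | 7

Derivation:
After WHERE (1 rows):
depts.city | depts.rank | depts.name | depts.score
BOS | 4 | hank | 7
After GROUP BY (1 rows):
depts.rank | sum_score
4 | 7
After ORDER BY (1 rows):
depts.rank | sum_score
4 | 7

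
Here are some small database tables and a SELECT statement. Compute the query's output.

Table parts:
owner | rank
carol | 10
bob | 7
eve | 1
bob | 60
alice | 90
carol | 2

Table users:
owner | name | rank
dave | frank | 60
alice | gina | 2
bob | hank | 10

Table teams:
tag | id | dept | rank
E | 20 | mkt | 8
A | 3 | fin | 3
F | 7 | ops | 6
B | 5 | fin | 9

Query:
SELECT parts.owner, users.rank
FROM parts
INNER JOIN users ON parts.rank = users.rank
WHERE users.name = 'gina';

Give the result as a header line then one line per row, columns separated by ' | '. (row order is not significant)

== RESULT ==
parts.owner | users.rank
carol | 2

Derivation:
After JOIN users (3 rows):
parts.owner | parts.rank | users.owner | users.name | users.rank
carol | 10 | bob | hank | 10
bob | 60 | dave | frank | 60
carol | 2 | alice | gina | 2
After WHERE (1 rows):
parts.owner | parts.rank | users.owner | users.name | users.rank
carol | 2 | alice | gina | 2
After SELECT (1 rows):
parts.owner | users.rank
carol | 2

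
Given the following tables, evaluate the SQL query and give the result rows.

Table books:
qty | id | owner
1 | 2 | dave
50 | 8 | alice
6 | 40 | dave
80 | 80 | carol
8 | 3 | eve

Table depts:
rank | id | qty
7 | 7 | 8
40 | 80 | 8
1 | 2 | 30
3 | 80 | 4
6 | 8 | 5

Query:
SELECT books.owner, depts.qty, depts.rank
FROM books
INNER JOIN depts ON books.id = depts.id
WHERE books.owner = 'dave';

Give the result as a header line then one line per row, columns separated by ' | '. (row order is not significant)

== RESULT ==
books.owner | depts.qty | depts.rank
dave | 30 | 1

Derivation:
After JOIN depts (4 rows):
books.qty | books.id | books.owner | depts.rank | depts.id | depts.qty
1 | 2 | dave | 1 | 2 | 30
50 | 8 | alice | 6 | 8 | 5
80 | 80 | carol | 40 | 80 | 8
80 | 80 | carol | 3 | 80 | 4
After WHERE (1 rows):
books.qty | books.id | books.owner | depts.rank | depts.id | depts.qty
1 | 2 | dave | 1 | 2 | 30
After SELECT (1 rows):
books.owner | depts.qty | depts.rank
dave | 30 | 1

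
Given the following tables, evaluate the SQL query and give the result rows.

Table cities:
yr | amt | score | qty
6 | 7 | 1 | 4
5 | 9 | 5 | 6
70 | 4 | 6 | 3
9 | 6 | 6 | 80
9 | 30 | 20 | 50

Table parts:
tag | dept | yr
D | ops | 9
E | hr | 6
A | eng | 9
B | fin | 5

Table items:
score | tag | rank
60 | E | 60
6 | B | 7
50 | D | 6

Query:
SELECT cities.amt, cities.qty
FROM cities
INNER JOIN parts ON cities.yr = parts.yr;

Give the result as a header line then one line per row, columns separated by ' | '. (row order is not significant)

== RESULT ==
cities.amt | cities.qty
7 | 4
9 | 6
6 | 80
6 | 80
30 | 50
30 | 50

Derivation:
After JOIN parts (6 rows):
cities.yr | cities.amt | cities.score | cities.qty | parts.tag | parts.dept | parts.yr
6 | 7 | 1 | 4 | E | hr | 6
5 | 9 | 5 | 6 | B | fin | 5
9 | 6 | 6 | 80 | D | ops | 9
9 | 6 | 6 | 80 | A | eng | 9
9 | 30 | 20 | 50 | D | ops | 9
9 | 30 | 20 | 50 | A | eng | 9
After SELECT (6 rows):
cities.amt | cities.qty
7 | 4
9 | 6
6 | 80
6 | 80
30 | 50
30 | 50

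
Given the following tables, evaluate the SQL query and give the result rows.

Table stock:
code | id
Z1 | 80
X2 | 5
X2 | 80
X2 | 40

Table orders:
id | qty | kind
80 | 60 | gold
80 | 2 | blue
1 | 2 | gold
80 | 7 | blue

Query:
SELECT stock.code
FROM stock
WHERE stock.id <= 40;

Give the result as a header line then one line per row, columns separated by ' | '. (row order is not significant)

After WHERE (2 rows):
stock.code | stock.id
X2 | 5
X2 | 40
After SELECT (2 rows):
stock.code
X2
X2

== RESULT ==
stock.code
X2
X2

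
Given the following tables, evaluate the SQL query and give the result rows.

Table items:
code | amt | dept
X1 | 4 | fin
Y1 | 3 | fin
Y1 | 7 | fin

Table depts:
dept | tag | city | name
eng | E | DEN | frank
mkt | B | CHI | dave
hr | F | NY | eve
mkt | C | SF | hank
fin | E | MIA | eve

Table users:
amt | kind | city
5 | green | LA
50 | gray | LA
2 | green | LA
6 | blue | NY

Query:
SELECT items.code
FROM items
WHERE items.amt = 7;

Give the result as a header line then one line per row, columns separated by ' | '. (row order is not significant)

After WHERE (1 rows):
items.code | items.amt | items.dept
Y1 | 7 | fin
After SELECT (1 rows):
items.code
Y1

== RESULT ==
items.code
Y1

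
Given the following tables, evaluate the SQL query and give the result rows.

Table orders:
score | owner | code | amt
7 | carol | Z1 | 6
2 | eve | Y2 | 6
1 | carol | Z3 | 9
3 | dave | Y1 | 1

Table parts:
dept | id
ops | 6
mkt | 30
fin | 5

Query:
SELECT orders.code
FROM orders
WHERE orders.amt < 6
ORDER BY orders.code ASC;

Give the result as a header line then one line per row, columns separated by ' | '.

== RESULT ==
orders.code
Y1

Derivation:
After WHERE (1 rows):
orders.score | orders.owner | orders.code | orders.amt
3 | dave | Y1 | 1
After SELECT (1 rows):
orders.code
Y1
After ORDER BY (1 rows):
orders.code
Y1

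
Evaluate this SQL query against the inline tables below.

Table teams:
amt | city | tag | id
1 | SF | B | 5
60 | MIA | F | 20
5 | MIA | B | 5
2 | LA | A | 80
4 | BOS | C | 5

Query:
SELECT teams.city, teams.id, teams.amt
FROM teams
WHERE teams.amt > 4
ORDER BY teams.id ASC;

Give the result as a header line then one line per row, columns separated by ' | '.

After WHERE (2 rows):
teams.amt | teams.city | teams.tag | teams.id
60 | MIA | F | 20
5 | MIA | B | 5
After SELECT (2 rows):
teams.city | teams.id | teams.amt
MIA | 20 | 60
MIA | 5 | 5
After ORDER BY (2 rows):
teams.city | teams.id | teams.amt
MIA | 5 | 5
MIA | 20 | 60

== RESULT ==
teams.city | teams.id | teams.amt
MIA | 5 | 5
MIA | 20 | 60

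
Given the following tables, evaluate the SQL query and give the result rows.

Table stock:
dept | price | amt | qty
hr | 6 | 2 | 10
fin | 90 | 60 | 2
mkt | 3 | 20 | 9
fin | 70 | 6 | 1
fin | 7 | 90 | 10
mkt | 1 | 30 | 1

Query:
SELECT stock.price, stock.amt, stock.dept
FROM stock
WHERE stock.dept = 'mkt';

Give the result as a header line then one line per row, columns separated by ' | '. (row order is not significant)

After WHERE (2 rows):
stock.dept | stock.price | stock.amt | stock.qty
mkt | 3 | 20 | 9
mkt | 1 | 30 | 1
After SELECT (2 rows):
stock.price | stock.amt | stock.dept
3 | 20 | mkt
1 | 30 | mkt

== RESULT ==
stock.price | stock.amt | stock.dept
3 | 20 | mkt
1 | 30 | mkt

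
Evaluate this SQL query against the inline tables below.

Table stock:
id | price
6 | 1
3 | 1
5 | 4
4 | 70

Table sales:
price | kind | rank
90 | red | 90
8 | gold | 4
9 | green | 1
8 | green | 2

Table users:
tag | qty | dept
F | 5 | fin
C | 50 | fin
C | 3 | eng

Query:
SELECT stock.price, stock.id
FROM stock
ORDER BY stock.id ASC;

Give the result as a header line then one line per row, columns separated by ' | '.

After SELECT (4 rows):
stock.price | stock.id
1 | 6
1 | 3
4 | 5
70 | 4
After ORDER BY (4 rows):
stock.price | stock.id
1 | 3
70 | 4
4 | 5
1 | 6

== RESULT ==
stock.price | stock.id
1 | 3
70 | 4
4 | 5
1 | 6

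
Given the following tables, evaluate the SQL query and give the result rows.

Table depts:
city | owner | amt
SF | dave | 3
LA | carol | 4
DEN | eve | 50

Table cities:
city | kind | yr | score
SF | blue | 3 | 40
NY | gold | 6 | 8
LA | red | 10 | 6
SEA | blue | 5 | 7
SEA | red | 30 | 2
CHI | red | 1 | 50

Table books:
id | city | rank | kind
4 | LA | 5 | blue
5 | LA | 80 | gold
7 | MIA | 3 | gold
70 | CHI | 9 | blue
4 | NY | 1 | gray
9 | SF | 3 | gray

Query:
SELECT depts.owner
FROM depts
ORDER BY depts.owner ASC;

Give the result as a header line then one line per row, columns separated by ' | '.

After SELECT (3 rows):
depts.owner
dave
carol
eve
After ORDER BY (3 rows):
depts.owner
carol
dave
eve

== RESULT ==
depts.owner
carol
dave
eve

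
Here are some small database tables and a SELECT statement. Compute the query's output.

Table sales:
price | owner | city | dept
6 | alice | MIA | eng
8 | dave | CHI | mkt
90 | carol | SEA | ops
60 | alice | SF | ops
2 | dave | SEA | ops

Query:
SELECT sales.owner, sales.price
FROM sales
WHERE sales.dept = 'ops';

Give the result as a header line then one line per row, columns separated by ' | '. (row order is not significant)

After WHERE (3 rows):
sales.price | sales.owner | sales.city | sales.dept
90 | carol | SEA | ops
60 | alice | SF | ops
2 | dave | SEA | ops
After SELECT (3 rows):
sales.owner | sales.price
carol | 90
alice | 60
dave | 2

== RESULT ==
sales.owner | sales.price
carol | 90
alice | 60
dave | 2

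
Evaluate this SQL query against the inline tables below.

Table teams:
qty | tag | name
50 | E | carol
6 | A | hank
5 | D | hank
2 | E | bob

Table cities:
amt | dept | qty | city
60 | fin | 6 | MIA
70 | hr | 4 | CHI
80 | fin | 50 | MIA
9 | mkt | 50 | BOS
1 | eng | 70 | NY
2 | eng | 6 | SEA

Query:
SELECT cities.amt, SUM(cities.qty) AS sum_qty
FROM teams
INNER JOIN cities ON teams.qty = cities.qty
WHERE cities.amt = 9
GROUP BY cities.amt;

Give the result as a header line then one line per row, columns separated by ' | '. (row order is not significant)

After JOIN cities (4 rows):
teams.qty | teams.tag | teams.name | cities.amt | cities.dept | cities.qty | cities.city
50 | E | carol | 80 | fin | 50 | MIA
50 | E | carol | 9 | mkt | 50 | BOS
6 | A | hank | 60 | fin | 6 | MIA
6 | A | hank | 2 | eng | 6 | SEA
After WHERE (1 rows):
teams.qty | teams.tag | teams.name | cities.amt | cities.dept | cities.qty | cities.city
50 | E | carol | 9 | mkt | 50 | BOS
After GROUP BY (1 rows):
cities.amt | sum_qty
9 | 50

== RESULT ==
cities.amt | sum_qty
9 | 50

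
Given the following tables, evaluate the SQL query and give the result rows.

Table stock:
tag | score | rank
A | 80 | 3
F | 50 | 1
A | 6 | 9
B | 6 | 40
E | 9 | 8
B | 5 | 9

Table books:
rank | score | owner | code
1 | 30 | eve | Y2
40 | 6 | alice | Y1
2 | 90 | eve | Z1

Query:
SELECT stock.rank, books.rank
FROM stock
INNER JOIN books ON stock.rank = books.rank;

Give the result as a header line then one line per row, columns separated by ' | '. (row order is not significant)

After JOIN books (2 rows):
stock.tag | stock.score | stock.rank | books.rank | books.score | books.owner | books.code
F | 50 | 1 | 1 | 30 | eve | Y2
B | 6 | 40 | 40 | 6 | alice | Y1
After SELECT (2 rows):
stock.rank | books.rank
1 | 1
40 | 40

== RESULT ==
stock.rank | books.rank
1 | 1
40 | 40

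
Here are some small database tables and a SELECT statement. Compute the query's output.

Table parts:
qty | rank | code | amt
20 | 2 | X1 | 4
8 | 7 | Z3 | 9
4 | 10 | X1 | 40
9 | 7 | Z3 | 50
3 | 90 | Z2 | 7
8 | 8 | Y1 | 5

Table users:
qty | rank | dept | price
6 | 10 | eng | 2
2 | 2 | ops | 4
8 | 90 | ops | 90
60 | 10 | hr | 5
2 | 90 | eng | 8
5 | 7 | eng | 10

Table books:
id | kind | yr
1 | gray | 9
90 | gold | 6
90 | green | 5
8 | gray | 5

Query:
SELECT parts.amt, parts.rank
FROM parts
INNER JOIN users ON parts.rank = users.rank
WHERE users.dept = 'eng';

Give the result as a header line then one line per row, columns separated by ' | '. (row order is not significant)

After JOIN users (7 rows):
parts.qty | parts.rank | parts.code | parts.amt | users.qty | users.rank | users.dept | users.price
20 | 2 | X1 | 4 | 2 | 2 | ops | 4
8 | 7 | Z3 | 9 | 5 | 7 | eng | 10
4 | 10 | X1 | 40 | 6 | 10 | eng | 2
4 | 10 | X1 | 40 | 60 | 10 | hr | 5
9 | 7 | Z3 | 50 | 5 | 7 | eng | 10
3 | 90 | Z2 | 7 | 8 | 90 | ops | 90
3 | 90 | Z2 | 7 | 2 | 90 | eng | 8
After WHERE (4 rows):
parts.qty | parts.rank | parts.code | parts.amt | users.qty | users.rank | users.dept | users.price
8 | 7 | Z3 | 9 | 5 | 7 | eng | 10
4 | 10 | X1 | 40 | 6 | 10 | eng | 2
9 | 7 | Z3 | 50 | 5 | 7 | eng | 10
3 | 90 | Z2 | 7 | 2 | 90 | eng | 8
After SELECT (4 rows):
parts.amt | parts.rank
9 | 7
40 | 10
50 | 7
7 | 90

== RESULT ==
parts.amt | parts.rank
9 | 7
40 | 10
50 | 7
7 | 90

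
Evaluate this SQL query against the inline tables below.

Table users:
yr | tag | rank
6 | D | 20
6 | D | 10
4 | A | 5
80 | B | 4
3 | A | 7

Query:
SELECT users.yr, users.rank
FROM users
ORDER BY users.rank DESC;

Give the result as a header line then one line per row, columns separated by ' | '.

After SELECT (5 rows):
users.yr | users.rank
6 | 20
6 | 10
4 | 5
80 | 4
3 | 7
After ORDER BY (5 rows):
users.yr | users.rank
6 | 20
6 | 10
3 | 7
4 | 5
80 | 4

== RESULT ==
users.yr | users.rank
6 | 20
6 | 10
3 | 7
4 | 5
80 | 4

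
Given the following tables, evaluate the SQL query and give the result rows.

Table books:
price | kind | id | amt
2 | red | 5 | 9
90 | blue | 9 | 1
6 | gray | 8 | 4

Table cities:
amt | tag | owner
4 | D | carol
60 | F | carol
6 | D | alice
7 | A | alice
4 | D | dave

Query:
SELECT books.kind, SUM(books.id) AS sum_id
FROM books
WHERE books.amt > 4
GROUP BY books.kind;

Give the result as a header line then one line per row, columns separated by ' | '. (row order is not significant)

== RESULT ==
books.kind | sum_id
red | 5

Derivation:
After WHERE (1 rows):
books.price | books.kind | books.id | books.amt
2 | red | 5 | 9
After GROUP BY (1 rows):
books.kind | sum_id
red | 5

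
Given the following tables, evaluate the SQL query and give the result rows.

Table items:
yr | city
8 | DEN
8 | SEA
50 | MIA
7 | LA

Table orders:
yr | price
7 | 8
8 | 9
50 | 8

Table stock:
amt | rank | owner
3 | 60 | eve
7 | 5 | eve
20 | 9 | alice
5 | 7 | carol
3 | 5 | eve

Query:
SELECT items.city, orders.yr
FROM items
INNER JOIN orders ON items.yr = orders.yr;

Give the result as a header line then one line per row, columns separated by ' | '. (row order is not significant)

== RESULT ==
items.city | orders.yr
DEN | 8
SEA | 8
MIA | 50
LA | 7

Derivation:
After JOIN orders (4 rows):
items.yr | items.city | orders.yr | orders.price
8 | DEN | 8 | 9
8 | SEA | 8 | 9
50 | MIA | 50 | 8
7 | LA | 7 | 8
After SELECT (4 rows):
items.city | orders.yr
DEN | 8
SEA | 8
MIA | 50
LA | 7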